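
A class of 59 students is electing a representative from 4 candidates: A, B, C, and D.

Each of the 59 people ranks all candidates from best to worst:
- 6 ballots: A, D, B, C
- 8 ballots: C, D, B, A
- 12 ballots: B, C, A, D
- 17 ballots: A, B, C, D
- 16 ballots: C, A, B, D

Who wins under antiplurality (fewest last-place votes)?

B

Last-place votes: A 8, B 0, C 6, D 45.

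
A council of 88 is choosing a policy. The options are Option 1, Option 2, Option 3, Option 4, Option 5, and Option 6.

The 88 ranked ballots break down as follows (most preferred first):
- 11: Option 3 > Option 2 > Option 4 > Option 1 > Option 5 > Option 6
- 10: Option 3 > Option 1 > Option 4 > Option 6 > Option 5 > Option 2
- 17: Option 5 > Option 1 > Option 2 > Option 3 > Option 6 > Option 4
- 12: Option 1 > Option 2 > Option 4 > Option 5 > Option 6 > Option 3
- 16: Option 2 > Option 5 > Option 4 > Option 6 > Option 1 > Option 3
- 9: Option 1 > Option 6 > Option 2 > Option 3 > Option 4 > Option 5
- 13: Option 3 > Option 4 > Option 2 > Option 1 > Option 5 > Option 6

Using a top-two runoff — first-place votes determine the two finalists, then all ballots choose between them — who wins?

Option 1

Round 1 first-place votes: Option 1 21, Option 2 16, Option 3 34, Option 4 0, Option 5 17, Option 6 0. Option 3 and Option 1 advance.
Runoff: Option 3 is ranked above Option 1 on 34 ballots, Option 1 above Option 3 on 54.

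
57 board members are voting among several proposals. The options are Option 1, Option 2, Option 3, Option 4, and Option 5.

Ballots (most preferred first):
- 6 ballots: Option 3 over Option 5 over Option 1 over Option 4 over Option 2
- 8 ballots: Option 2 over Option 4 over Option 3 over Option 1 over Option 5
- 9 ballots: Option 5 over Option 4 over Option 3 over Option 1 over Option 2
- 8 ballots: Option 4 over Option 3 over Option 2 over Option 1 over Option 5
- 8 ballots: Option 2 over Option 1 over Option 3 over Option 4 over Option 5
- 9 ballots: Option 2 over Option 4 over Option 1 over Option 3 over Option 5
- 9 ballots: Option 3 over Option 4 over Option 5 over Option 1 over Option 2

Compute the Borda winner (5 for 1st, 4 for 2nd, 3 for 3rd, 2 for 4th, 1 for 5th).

Option 4

Option 1: 6×3 + 8×2 + 9×2 + 8×2 + 8×4 + 9×3 + 9×2 = 145
Option 2: 6×1 + 8×5 + 9×1 + 8×3 + 8×5 + 9×5 + 9×1 = 173
Option 3: 6×5 + 8×3 + 9×3 + 8×4 + 8×3 + 9×2 + 9×5 = 200
Option 4: 6×2 + 8×4 + 9×4 + 8×5 + 8×2 + 9×4 + 9×4 = 208
Option 5: 6×4 + 8×1 + 9×5 + 8×1 + 8×1 + 9×1 + 9×3 = 129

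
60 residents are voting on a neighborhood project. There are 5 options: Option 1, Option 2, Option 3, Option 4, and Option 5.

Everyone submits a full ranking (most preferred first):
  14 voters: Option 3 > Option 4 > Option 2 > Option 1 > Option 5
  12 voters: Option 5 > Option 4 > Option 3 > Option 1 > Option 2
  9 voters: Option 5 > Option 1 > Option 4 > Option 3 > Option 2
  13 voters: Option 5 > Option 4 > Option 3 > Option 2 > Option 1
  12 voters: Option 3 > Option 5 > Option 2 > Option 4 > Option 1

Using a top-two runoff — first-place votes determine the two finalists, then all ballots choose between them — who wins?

Option 5

Round 1 first-place votes: Option 1 0, Option 2 0, Option 3 26, Option 4 0, Option 5 34. Option 5 and Option 3 advance.
Runoff: Option 5 is ranked above Option 3 on 34 ballots, Option 3 above Option 5 on 26.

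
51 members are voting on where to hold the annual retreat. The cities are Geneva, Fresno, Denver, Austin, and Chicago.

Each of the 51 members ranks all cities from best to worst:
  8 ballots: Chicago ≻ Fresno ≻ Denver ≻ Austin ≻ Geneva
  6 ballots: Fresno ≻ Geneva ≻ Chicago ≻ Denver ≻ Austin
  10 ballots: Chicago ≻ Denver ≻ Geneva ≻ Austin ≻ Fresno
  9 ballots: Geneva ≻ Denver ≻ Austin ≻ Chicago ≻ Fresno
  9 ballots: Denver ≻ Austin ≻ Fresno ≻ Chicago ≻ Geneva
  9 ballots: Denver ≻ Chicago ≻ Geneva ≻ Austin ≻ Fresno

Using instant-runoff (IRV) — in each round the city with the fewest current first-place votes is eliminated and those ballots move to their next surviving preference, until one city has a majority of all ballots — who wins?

Round 1: Geneva 9, Fresno 6, Denver 18, Austin 0, Chicago 18. Austin eliminated.
Round 2: Geneva 9, Fresno 6, Denver 18, Chicago 18. Fresno eliminated.
Round 3: Geneva 15, Denver 18, Chicago 18. Geneva eliminated.
Round 4: Denver 27, Chicago 24. Denver has a majority (≥26).

Denver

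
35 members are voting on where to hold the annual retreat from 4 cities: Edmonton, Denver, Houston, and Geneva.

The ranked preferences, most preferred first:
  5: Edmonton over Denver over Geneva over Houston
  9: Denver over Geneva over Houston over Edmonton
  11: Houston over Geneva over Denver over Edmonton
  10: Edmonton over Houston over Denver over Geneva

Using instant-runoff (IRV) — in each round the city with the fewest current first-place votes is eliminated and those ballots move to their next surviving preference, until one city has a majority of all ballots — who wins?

Round 1: Edmonton 15, Denver 9, Houston 11, Geneva 0. Geneva eliminated.
Round 2: Edmonton 15, Denver 9, Houston 11. Denver eliminated.
Round 3: Edmonton 15, Houston 20. Houston has a majority (≥18).

Houston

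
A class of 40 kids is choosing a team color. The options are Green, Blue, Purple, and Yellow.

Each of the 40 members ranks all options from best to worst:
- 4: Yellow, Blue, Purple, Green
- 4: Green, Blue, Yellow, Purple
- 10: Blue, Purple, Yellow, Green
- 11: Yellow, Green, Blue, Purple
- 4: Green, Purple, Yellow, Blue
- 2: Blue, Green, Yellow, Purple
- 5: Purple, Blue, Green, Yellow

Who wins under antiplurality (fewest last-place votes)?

Blue

Last-place votes: Green 14, Blue 4, Purple 17, Yellow 5.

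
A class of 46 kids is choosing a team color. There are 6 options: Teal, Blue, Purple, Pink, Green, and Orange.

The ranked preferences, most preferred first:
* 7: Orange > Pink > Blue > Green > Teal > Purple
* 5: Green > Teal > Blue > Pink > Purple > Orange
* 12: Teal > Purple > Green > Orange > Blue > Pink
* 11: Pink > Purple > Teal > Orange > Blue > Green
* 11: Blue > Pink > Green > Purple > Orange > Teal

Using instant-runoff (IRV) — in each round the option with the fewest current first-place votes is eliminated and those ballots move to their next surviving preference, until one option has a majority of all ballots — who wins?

Round 1: Teal 12, Blue 11, Purple 0, Pink 11, Green 5, Orange 7. Purple eliminated.
Round 2: Teal 12, Blue 11, Pink 11, Green 5, Orange 7. Green eliminated.
Round 3: Teal 17, Blue 11, Pink 11, Orange 7. Orange eliminated.
Round 4: Teal 17, Blue 11, Pink 18. Blue eliminated.
Round 5: Teal 17, Pink 29. Pink has a majority (≥24).

Pink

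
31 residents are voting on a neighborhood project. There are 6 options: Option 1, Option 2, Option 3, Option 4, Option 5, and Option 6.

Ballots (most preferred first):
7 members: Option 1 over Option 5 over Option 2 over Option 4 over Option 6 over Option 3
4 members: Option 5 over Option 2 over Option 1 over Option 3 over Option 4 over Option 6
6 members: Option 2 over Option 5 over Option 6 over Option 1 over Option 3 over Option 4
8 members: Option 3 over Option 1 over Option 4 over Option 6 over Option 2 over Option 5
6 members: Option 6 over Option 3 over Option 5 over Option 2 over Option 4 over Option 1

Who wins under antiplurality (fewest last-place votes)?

Last-place votes: Option 1 6, Option 2 0, Option 3 7, Option 4 6, Option 5 8, Option 6 4.

Option 2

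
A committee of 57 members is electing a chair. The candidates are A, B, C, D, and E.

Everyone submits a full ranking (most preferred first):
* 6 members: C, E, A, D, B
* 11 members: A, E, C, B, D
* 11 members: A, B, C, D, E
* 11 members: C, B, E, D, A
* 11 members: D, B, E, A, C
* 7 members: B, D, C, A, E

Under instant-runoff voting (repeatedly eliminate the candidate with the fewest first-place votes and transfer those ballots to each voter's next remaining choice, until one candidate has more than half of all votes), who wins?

Round 1: A 22, B 7, C 17, D 11, E 0. E eliminated.
Round 2: A 22, B 7, C 17, D 11. B eliminated.
Round 3: A 22, C 17, D 18. C eliminated.
Round 4: A 28, D 29. D has a majority (≥29).

D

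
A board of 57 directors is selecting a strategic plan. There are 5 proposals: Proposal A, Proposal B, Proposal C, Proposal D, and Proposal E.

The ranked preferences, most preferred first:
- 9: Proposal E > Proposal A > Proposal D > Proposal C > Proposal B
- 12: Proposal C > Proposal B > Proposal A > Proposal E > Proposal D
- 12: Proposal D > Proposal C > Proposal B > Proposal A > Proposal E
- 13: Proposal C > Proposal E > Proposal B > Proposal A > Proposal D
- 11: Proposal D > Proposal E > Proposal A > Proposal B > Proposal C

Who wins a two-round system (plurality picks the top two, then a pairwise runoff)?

Proposal D

Round 1 first-place votes: Proposal A 0, Proposal B 0, Proposal C 25, Proposal D 23, Proposal E 9. Proposal C and Proposal D advance.
Runoff: Proposal C is ranked above Proposal D on 25 ballots, Proposal D above Proposal C on 32.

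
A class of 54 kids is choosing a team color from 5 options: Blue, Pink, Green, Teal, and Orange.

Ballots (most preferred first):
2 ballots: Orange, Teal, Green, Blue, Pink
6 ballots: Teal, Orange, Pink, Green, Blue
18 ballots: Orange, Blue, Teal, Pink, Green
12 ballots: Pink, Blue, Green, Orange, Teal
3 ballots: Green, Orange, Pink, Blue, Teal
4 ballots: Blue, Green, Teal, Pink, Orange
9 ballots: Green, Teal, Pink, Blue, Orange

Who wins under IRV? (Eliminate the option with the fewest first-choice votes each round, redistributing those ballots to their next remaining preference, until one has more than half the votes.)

Green

Round 1: Blue 4, Pink 12, Green 12, Teal 6, Orange 20. Blue eliminated.
Round 2: Pink 12, Green 16, Teal 6, Orange 20. Teal eliminated.
Round 3: Pink 12, Green 16, Orange 26. Pink eliminated.
Round 4: Green 28, Orange 26. Green has a majority (≥28).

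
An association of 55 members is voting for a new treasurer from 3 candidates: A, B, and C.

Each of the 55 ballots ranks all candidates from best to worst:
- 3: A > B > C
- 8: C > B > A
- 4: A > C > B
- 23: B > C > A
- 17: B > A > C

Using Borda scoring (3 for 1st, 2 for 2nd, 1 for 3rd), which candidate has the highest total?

B

A: 3×3 + 8×1 + 4×3 + 23×1 + 17×2 = 86
B: 3×2 + 8×2 + 4×1 + 23×3 + 17×3 = 146
C: 3×1 + 8×3 + 4×2 + 23×2 + 17×1 = 98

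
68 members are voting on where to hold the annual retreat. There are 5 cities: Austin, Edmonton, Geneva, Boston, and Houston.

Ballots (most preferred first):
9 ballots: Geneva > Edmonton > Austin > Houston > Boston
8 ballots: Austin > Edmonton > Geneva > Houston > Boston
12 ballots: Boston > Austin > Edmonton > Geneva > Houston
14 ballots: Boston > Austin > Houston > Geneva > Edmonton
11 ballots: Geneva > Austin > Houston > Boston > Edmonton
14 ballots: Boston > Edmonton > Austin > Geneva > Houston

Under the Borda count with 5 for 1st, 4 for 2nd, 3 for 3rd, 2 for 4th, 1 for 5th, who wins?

Austin: 9×3 + 8×5 + 12×4 + 14×4 + 11×4 + 14×3 = 257
Edmonton: 9×4 + 8×4 + 12×3 + 14×1 + 11×1 + 14×4 = 185
Geneva: 9×5 + 8×3 + 12×2 + 14×2 + 11×5 + 14×2 = 204
Boston: 9×1 + 8×1 + 12×5 + 14×5 + 11×2 + 14×5 = 239
Houston: 9×2 + 8×2 + 12×1 + 14×3 + 11×3 + 14×1 = 135

Austin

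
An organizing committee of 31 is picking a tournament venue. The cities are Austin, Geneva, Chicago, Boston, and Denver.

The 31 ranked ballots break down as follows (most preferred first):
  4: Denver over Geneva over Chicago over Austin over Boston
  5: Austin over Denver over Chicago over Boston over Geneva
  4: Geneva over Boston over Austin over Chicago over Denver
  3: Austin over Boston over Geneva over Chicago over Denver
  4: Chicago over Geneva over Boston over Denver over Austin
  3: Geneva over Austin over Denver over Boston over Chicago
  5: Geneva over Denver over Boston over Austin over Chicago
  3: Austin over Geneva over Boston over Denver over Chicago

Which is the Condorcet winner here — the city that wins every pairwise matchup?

Geneva vs Austin: 20–11
Geneva vs Chicago: 22–9
Geneva vs Boston: 23–8
Geneva vs Denver: 22–9
Geneva beats every other city.

Geneva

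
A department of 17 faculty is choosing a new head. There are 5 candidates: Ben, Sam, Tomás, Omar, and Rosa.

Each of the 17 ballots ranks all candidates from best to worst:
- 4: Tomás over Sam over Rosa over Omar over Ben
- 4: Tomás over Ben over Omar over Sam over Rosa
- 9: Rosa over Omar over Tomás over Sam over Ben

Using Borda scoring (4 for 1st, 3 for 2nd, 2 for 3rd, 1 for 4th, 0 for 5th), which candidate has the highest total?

Ben: 4×0 + 4×3 + 9×0 = 12
Sam: 4×3 + 4×1 + 9×1 = 25
Tomás: 4×4 + 4×4 + 9×2 = 50
Omar: 4×1 + 4×2 + 9×3 = 39
Rosa: 4×2 + 4×0 + 9×4 = 44

Tomás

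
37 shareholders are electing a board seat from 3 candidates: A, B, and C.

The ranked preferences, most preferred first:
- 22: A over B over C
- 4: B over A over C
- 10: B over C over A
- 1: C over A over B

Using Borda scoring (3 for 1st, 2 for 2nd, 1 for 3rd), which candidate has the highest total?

A: 22×3 + 4×2 + 10×1 + 1×2 = 86
B: 22×2 + 4×3 + 10×3 + 1×1 = 87
C: 22×1 + 4×1 + 10×2 + 1×3 = 49

B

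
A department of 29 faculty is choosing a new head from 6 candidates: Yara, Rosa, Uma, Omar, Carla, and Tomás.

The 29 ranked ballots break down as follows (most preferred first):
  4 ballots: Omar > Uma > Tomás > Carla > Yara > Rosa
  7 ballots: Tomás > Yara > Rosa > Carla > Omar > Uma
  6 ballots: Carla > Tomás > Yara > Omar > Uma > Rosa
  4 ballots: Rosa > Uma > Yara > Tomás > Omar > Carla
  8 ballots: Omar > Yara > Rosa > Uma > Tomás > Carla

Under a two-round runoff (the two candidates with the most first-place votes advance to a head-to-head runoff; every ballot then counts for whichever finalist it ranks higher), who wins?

Tomás

Round 1 first-place votes: Yara 0, Rosa 4, Uma 0, Omar 12, Carla 6, Tomás 7. Omar and Tomás advance.
Runoff: Omar is ranked above Tomás on 12 ballots, Tomás above Omar on 17.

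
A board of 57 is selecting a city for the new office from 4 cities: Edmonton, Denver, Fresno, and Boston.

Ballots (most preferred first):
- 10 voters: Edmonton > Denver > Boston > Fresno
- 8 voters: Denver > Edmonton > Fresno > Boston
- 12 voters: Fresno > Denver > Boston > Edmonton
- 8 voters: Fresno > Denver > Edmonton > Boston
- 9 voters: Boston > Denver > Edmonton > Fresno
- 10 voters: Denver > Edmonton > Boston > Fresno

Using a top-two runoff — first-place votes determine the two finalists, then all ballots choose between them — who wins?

Round 1 first-place votes: Edmonton 10, Denver 18, Fresno 20, Boston 9. Fresno and Denver advance.
Runoff: Fresno is ranked above Denver on 20 ballots, Denver above Fresno on 37.

Denver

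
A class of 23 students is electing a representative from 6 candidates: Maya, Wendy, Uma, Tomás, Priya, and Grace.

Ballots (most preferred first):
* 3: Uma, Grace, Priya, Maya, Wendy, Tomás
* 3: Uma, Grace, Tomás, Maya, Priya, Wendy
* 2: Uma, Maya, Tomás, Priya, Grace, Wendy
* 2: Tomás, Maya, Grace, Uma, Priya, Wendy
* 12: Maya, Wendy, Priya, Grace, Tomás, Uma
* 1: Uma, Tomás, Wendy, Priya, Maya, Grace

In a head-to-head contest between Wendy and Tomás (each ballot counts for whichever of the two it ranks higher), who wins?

Wendy is ranked above Tomás on 15 ballots; Tomás above Wendy on 8.

Wendy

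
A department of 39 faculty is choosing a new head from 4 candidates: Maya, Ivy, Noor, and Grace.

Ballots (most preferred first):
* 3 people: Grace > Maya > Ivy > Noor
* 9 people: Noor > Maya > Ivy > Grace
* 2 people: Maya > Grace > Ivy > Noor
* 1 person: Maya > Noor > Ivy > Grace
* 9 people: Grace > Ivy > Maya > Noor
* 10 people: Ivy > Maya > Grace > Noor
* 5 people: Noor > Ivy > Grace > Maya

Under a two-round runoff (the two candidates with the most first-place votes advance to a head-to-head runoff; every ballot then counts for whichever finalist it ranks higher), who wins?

Round 1 first-place votes: Maya 3, Ivy 10, Noor 14, Grace 12. Noor and Grace advance.
Runoff: Noor is ranked above Grace on 15 ballots, Grace above Noor on 24.

Grace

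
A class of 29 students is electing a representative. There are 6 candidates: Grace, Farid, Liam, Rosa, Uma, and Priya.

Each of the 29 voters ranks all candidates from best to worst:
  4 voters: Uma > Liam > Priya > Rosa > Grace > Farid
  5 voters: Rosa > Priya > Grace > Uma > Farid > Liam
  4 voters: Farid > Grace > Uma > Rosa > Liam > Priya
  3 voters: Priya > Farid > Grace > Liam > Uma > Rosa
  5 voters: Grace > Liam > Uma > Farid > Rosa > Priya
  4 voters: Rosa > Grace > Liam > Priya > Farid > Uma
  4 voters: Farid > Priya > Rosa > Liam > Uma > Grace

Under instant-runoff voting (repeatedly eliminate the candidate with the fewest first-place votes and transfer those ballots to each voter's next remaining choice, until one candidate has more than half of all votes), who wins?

Round 1: Grace 5, Farid 8, Liam 0, Rosa 9, Uma 4, Priya 3. Liam eliminated.
Round 2: Grace 5, Farid 8, Rosa 9, Uma 4, Priya 3. Priya eliminated.
Round 3: Grace 5, Farid 11, Rosa 9, Uma 4. Uma eliminated.
Round 4: Grace 5, Farid 11, Rosa 13. Grace eliminated.
Round 5: Farid 16, Rosa 13. Farid has a majority (≥15).

Farid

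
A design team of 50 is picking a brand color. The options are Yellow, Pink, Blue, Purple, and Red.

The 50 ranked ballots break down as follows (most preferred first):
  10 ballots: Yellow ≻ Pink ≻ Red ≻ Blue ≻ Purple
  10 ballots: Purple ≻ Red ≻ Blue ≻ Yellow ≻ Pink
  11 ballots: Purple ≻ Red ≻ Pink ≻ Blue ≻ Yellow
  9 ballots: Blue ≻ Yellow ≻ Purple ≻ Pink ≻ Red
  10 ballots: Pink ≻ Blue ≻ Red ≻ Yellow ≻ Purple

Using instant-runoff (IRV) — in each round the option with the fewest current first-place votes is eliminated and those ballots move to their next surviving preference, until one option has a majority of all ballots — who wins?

Yellow

Round 1: Yellow 10, Pink 10, Blue 9, Purple 21, Red 0. Red eliminated.
Round 2: Yellow 10, Pink 10, Blue 9, Purple 21. Blue eliminated.
Round 3: Yellow 19, Pink 10, Purple 21. Pink eliminated.
Round 4: Yellow 29, Purple 21. Yellow has a majority (≥26).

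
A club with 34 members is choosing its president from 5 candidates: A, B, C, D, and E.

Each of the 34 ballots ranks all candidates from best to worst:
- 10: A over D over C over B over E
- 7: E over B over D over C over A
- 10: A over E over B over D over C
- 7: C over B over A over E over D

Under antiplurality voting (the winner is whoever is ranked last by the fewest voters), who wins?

B

Last-place votes: A 7, B 0, C 10, D 7, E 10.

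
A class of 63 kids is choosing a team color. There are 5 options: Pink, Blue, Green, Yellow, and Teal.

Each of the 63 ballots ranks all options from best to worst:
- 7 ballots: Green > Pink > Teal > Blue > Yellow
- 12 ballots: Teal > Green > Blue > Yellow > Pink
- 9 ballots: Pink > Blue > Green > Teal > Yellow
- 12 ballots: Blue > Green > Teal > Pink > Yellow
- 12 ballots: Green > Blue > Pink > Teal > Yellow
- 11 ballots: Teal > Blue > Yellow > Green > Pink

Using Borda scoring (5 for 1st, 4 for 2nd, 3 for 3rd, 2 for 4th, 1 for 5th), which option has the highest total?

Green

Pink: 7×4 + 12×1 + 9×5 + 12×2 + 12×3 + 11×1 = 156
Blue: 7×2 + 12×3 + 9×4 + 12×5 + 12×4 + 11×4 = 238
Green: 7×5 + 12×4 + 9×3 + 12×4 + 12×5 + 11×2 = 240
Yellow: 7×1 + 12×2 + 9×1 + 12×1 + 12×1 + 11×3 = 97
Teal: 7×3 + 12×5 + 9×2 + 12×3 + 12×2 + 11×5 = 214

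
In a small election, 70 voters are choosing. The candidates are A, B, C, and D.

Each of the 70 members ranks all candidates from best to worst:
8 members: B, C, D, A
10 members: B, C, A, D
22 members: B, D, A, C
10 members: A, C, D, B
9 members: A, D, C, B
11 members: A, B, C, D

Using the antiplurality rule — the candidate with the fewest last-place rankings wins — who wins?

Last-place votes: A 8, B 19, C 22, D 21.

A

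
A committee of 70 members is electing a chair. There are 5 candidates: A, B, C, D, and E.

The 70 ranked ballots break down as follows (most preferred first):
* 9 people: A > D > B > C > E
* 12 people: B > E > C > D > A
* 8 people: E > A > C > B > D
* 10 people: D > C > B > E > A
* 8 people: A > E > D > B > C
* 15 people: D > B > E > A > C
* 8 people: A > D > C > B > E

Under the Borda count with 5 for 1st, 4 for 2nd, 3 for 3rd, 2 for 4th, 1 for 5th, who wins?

D

A: 9×5 + 12×1 + 8×4 + 10×1 + 8×5 + 15×2 + 8×5 = 209
B: 9×3 + 12×5 + 8×2 + 10×3 + 8×2 + 15×4 + 8×2 = 225
C: 9×2 + 12×3 + 8×3 + 10×4 + 8×1 + 15×1 + 8×3 = 165
D: 9×4 + 12×2 + 8×1 + 10×5 + 8×3 + 15×5 + 8×4 = 249
E: 9×1 + 12×4 + 8×5 + 10×2 + 8×4 + 15×3 + 8×1 = 202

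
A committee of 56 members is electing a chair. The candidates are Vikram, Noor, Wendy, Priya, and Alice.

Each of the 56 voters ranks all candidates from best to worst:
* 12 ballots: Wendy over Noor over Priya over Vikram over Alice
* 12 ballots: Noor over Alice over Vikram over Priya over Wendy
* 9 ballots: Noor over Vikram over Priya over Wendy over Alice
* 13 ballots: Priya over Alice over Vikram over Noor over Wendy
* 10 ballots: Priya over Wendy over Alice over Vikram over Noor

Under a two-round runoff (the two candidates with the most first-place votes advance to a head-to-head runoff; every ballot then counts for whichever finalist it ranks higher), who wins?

Noor

Round 1 first-place votes: Vikram 0, Noor 21, Wendy 12, Priya 23, Alice 0. Priya and Noor advance.
Runoff: Priya is ranked above Noor on 23 ballots, Noor above Priya on 33.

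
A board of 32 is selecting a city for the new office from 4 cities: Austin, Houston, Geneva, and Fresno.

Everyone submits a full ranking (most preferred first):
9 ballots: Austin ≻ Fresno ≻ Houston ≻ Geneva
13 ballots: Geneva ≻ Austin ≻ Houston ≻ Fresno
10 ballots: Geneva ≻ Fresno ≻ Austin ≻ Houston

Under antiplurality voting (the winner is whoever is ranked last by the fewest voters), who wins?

Austin

Last-place votes: Austin 0, Houston 10, Geneva 9, Fresno 13.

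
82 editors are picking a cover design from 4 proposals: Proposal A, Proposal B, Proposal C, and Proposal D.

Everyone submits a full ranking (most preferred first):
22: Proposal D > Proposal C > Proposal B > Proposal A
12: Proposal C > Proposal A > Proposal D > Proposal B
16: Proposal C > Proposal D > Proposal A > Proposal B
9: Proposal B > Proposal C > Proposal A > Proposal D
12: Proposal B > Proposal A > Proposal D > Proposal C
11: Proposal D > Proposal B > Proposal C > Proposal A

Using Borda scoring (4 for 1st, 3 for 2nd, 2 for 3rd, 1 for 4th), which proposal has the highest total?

Proposal C

Proposal A: 22×1 + 12×3 + 16×2 + 9×2 + 12×3 + 11×1 = 155
Proposal B: 22×2 + 12×1 + 16×1 + 9×4 + 12×4 + 11×3 = 189
Proposal C: 22×3 + 12×4 + 16×4 + 9×3 + 12×1 + 11×2 = 239
Proposal D: 22×4 + 12×2 + 16×3 + 9×1 + 12×2 + 11×4 = 237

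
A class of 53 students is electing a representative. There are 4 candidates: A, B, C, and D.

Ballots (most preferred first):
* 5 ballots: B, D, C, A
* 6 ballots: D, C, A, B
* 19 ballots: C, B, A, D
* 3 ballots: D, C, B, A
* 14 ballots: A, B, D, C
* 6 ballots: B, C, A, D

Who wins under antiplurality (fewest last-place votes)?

Last-place votes: A 8, B 6, C 14, D 25.

B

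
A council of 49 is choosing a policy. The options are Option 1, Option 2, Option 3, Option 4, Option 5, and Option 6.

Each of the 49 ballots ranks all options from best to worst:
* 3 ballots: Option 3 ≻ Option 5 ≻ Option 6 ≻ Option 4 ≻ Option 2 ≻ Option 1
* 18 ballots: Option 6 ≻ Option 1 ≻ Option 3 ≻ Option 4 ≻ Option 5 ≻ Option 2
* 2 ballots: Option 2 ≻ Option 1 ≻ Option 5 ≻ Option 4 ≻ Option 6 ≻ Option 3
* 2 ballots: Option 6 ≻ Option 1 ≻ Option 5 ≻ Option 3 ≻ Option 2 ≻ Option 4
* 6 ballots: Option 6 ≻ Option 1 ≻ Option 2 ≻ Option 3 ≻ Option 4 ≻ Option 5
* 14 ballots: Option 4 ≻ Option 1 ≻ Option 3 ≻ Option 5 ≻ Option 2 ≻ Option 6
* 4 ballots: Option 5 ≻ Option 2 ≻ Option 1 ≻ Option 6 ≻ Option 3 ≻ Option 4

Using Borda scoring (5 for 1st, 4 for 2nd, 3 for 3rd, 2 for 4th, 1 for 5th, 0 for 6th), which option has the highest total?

Option 1

Option 1: 3×0 + 18×4 + 2×4 + 2×4 + 6×4 + 14×4 + 4×3 = 180
Option 2: 3×1 + 18×0 + 2×5 + 2×1 + 6×3 + 14×1 + 4×4 = 63
Option 3: 3×5 + 18×3 + 2×0 + 2×2 + 6×2 + 14×3 + 4×1 = 131
Option 4: 3×2 + 18×2 + 2×2 + 2×0 + 6×1 + 14×5 + 4×0 = 122
Option 5: 3×4 + 18×1 + 2×3 + 2×3 + 6×0 + 14×2 + 4×5 = 90
Option 6: 3×3 + 18×5 + 2×1 + 2×5 + 6×5 + 14×0 + 4×2 = 149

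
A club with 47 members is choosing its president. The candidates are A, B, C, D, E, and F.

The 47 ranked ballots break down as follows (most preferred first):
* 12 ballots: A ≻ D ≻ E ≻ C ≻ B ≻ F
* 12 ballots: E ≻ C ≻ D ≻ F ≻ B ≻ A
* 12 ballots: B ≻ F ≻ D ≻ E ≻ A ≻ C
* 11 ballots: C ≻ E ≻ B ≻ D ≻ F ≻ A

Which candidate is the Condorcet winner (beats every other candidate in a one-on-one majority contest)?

D

D vs A: 35–12
D vs B: 24–23
D vs C: 24–23
D vs E: 24–23
D vs F: 35–12
D beats every other candidate.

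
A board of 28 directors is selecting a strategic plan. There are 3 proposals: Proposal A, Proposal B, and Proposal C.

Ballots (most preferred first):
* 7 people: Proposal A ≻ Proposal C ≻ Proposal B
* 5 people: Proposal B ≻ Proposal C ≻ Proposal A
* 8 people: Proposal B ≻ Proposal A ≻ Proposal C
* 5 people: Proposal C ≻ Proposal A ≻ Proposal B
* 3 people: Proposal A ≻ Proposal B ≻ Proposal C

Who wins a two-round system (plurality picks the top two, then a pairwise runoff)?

Round 1 first-place votes: Proposal A 10, Proposal B 13, Proposal C 5. Proposal B and Proposal A advance.
Runoff: Proposal B is ranked above Proposal A on 13 ballots, Proposal A above Proposal B on 15.

Proposal A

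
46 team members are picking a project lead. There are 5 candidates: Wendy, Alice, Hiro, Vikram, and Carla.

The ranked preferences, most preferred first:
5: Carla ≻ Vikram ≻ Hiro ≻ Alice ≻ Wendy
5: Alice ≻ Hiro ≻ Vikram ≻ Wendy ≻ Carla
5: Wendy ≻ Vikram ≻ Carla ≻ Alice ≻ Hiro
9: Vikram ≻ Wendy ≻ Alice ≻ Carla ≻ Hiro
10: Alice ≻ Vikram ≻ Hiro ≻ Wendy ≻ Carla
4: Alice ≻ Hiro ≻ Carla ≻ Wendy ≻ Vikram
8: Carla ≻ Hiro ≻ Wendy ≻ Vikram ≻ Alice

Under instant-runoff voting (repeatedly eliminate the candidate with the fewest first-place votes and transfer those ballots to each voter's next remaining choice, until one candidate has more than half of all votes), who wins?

Round 1: Wendy 5, Alice 19, Hiro 0, Vikram 9, Carla 13. Hiro eliminated.
Round 2: Wendy 5, Alice 19, Vikram 9, Carla 13. Wendy eliminated.
Round 3: Alice 19, Vikram 14, Carla 13. Carla eliminated.
Round 4: Alice 19, Vikram 27. Vikram has a majority (≥24).

Vikram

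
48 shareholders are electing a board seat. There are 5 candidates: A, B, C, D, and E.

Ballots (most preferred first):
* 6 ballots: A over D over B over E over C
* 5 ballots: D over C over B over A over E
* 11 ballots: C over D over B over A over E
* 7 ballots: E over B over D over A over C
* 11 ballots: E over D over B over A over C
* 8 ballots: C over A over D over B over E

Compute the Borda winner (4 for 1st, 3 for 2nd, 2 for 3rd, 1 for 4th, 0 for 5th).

A: 6×4 + 5×1 + 11×1 + 7×1 + 11×1 + 8×3 = 82
B: 6×2 + 5×2 + 11×2 + 7×3 + 11×2 + 8×1 = 95
C: 6×0 + 5×3 + 11×4 + 7×0 + 11×0 + 8×4 = 91
D: 6×3 + 5×4 + 11×3 + 7×2 + 11×3 + 8×2 = 134
E: 6×1 + 5×0 + 11×0 + 7×4 + 11×4 + 8×0 = 78

D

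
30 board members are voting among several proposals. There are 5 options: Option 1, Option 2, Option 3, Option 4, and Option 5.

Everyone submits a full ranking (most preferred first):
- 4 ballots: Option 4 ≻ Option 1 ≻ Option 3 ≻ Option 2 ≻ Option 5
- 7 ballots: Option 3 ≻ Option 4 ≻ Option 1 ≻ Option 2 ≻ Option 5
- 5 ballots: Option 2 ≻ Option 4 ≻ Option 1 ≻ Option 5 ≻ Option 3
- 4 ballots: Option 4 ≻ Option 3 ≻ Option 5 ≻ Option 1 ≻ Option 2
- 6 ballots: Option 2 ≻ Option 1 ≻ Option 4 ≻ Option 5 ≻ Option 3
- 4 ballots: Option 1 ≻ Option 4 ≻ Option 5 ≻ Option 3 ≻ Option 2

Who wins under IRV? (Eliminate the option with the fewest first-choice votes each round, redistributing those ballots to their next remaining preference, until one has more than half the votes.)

Option 4

Round 1: Option 1 4, Option 2 11, Option 3 7, Option 4 8, Option 5 0. Option 5 eliminated.
Round 2: Option 1 4, Option 2 11, Option 3 7, Option 4 8. Option 1 eliminated.
Round 3: Option 2 11, Option 3 7, Option 4 12. Option 3 eliminated.
Round 4: Option 2 11, Option 4 19. Option 4 has a majority (≥16).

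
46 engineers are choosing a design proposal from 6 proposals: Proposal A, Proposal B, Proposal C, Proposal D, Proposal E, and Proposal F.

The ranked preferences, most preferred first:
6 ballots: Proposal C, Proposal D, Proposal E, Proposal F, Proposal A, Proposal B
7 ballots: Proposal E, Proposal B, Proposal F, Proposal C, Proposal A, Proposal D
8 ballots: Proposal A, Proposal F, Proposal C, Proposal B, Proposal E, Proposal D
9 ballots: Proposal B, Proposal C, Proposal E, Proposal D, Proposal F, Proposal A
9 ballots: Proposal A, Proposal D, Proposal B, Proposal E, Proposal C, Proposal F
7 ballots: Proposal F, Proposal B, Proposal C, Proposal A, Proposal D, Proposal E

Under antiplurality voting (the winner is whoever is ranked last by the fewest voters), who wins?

Last-place votes: Proposal A 9, Proposal B 6, Proposal C 0, Proposal D 15, Proposal E 7, Proposal F 9.

Proposal C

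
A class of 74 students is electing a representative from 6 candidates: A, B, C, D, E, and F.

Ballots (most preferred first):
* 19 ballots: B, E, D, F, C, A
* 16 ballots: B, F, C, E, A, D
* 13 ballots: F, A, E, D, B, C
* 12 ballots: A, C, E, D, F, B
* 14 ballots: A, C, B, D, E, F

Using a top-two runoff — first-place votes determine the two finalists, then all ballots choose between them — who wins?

Round 1 first-place votes: A 26, B 35, C 0, D 0, E 0, F 13. B and A advance.
Runoff: B is ranked above A on 35 ballots, A above B on 39.

A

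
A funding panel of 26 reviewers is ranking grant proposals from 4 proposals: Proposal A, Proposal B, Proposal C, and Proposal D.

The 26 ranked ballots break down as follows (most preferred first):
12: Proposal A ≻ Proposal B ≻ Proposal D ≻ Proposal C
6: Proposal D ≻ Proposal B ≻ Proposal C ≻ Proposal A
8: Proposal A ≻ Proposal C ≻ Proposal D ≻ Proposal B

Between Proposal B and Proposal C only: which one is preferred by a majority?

Proposal B is ranked above Proposal C on 18 ballots; Proposal C above Proposal B on 8.

Proposal B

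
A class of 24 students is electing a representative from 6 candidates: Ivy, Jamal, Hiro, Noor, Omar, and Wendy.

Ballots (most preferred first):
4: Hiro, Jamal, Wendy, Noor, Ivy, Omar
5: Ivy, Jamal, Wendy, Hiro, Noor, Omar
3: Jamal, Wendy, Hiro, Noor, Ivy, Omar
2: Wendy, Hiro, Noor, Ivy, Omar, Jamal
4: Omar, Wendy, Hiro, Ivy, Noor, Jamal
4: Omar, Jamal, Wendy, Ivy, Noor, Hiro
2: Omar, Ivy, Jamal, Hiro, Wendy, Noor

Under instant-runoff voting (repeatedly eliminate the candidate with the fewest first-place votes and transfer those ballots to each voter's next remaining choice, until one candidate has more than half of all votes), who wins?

Round 1: Ivy 5, Jamal 3, Hiro 4, Noor 0, Omar 10, Wendy 2. Noor eliminated.
Round 2: Ivy 5, Jamal 3, Hiro 4, Omar 10, Wendy 2. Wendy eliminated.
Round 3: Ivy 5, Jamal 3, Hiro 6, Omar 10. Jamal eliminated.
Round 4: Ivy 5, Hiro 9, Omar 10. Ivy eliminated.
Round 5: Hiro 14, Omar 10. Hiro has a majority (≥13).

Hiro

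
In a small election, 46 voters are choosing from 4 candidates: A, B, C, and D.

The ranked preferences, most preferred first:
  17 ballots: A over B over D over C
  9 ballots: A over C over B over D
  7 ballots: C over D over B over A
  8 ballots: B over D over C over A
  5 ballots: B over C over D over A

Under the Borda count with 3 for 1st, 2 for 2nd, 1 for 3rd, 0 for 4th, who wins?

A: 17×3 + 9×3 + 7×0 + 8×0 + 5×0 = 78
B: 17×2 + 9×1 + 7×1 + 8×3 + 5×3 = 89
C: 17×0 + 9×2 + 7×3 + 8×1 + 5×2 = 57
D: 17×1 + 9×0 + 7×2 + 8×2 + 5×1 = 52

B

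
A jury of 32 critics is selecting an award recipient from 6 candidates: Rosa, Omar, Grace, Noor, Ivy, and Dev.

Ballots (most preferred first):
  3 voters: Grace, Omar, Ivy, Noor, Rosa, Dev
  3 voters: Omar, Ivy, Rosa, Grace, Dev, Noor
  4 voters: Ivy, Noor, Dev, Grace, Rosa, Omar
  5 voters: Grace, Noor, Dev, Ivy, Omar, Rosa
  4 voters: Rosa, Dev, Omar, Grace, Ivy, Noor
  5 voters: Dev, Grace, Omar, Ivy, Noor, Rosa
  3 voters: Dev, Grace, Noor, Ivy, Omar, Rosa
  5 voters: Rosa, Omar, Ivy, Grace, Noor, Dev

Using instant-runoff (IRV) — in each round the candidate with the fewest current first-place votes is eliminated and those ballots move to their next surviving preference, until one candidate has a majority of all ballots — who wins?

Round 1: Rosa 9, Omar 3, Grace 8, Noor 0, Ivy 4, Dev 8. Noor eliminated.
Round 2: Rosa 9, Omar 3, Grace 8, Ivy 4, Dev 8. Omar eliminated.
Round 3: Rosa 9, Grace 8, Ivy 7, Dev 8. Ivy eliminated.
Round 4: Rosa 12, Grace 8, Dev 12. Grace eliminated.
Round 5: Rosa 15, Dev 17. Dev has a majority (≥17).

Dev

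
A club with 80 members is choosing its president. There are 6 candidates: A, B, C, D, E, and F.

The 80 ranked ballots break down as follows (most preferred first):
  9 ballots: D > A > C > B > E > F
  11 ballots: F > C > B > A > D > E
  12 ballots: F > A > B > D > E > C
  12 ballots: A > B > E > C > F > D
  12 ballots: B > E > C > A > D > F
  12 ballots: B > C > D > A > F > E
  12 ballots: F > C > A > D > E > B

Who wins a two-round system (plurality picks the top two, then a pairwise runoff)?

Round 1 first-place votes: A 12, B 24, C 0, D 9, E 0, F 35. F and B advance.
Runoff: F is ranked above B on 35 ballots, B above F on 45.

B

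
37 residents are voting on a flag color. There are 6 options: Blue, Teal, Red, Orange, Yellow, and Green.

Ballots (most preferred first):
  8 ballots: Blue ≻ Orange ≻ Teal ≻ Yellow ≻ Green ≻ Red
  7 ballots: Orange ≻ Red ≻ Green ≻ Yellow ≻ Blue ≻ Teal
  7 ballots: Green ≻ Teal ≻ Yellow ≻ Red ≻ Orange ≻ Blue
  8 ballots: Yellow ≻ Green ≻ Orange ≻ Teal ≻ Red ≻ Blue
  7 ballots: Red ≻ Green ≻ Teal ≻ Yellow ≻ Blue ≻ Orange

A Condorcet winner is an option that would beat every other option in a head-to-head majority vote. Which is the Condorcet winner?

Green vs Blue: 29–8
Green vs Teal: 29–8
Green vs Red: 23–14
Green vs Orange: 22–15
Green vs Yellow: 21–16
Green beats every other option.

Green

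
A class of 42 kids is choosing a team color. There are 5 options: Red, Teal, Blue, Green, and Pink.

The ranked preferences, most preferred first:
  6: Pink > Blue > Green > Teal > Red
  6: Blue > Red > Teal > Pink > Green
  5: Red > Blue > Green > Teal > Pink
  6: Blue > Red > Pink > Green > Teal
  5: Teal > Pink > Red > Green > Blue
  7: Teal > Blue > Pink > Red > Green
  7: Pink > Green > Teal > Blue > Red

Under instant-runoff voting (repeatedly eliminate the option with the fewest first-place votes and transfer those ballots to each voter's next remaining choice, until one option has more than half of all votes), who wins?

Round 1: Red 5, Teal 12, Blue 12, Green 0, Pink 13. Green eliminated.
Round 2: Red 5, Teal 12, Blue 12, Pink 13. Red eliminated.
Round 3: Teal 12, Blue 17, Pink 13. Teal eliminated.
Round 4: Blue 24, Pink 18. Blue has a majority (≥22).

Blue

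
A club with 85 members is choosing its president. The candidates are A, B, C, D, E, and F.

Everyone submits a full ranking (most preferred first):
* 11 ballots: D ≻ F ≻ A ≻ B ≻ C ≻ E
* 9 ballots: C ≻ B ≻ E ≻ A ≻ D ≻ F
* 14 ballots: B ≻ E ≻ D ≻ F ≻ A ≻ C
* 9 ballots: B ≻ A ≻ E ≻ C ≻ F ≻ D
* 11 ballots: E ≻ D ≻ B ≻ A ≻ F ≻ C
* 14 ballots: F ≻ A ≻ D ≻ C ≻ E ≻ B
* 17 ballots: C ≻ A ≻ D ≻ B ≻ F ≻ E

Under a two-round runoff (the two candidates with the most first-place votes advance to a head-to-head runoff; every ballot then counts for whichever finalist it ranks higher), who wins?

Round 1 first-place votes: A 0, B 23, C 26, D 11, E 11, F 14. C and B advance.
Runoff: C is ranked above B on 40 ballots, B above C on 45.

B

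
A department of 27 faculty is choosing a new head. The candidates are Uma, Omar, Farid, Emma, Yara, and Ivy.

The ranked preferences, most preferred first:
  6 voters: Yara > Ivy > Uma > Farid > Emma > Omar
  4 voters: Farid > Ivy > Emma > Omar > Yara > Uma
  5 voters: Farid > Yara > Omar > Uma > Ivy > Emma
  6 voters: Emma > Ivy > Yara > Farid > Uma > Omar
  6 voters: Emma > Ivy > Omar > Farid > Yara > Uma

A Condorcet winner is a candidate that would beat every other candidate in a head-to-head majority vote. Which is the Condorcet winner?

Ivy vs Uma: 22–5
Ivy vs Omar: 22–5
Ivy vs Farid: 18–9
Ivy vs Emma: 15–12
Ivy vs Yara: 16–11
Ivy beats every other candidate.

Ivy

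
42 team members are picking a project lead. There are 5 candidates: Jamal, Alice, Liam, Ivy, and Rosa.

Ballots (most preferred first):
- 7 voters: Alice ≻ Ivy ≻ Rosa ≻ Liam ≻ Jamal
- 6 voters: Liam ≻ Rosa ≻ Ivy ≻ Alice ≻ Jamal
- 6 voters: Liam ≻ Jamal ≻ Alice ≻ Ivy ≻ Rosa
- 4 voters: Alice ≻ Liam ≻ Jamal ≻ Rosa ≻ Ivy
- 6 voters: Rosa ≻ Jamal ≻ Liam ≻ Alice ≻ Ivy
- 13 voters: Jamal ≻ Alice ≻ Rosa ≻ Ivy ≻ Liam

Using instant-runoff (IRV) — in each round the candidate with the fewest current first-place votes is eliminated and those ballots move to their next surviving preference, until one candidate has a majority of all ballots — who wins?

Round 1: Jamal 13, Alice 11, Liam 12, Ivy 0, Rosa 6. Ivy eliminated.
Round 2: Jamal 13, Alice 11, Liam 12, Rosa 6. Rosa eliminated.
Round 3: Jamal 19, Alice 11, Liam 12. Alice eliminated.
Round 4: Jamal 19, Liam 23. Liam has a majority (≥22).

Liam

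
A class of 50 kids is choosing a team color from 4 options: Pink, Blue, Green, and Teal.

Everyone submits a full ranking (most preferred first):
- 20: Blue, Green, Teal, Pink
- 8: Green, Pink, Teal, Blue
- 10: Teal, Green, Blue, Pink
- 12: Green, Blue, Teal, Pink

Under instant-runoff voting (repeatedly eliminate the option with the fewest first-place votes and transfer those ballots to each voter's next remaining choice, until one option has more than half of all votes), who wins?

Green

Round 1: Pink 0, Blue 20, Green 20, Teal 10. Pink eliminated.
Round 2: Blue 20, Green 20, Teal 10. Teal eliminated.
Round 3: Blue 20, Green 30. Green has a majority (≥26).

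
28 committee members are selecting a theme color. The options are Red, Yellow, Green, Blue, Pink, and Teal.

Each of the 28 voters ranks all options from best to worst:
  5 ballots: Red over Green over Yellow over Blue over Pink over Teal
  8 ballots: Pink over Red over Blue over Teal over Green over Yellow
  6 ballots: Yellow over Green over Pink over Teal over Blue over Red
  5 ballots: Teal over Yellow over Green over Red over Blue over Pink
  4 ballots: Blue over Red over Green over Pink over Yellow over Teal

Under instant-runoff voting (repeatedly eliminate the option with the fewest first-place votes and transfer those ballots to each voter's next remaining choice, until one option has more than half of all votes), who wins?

Round 1: Red 5, Yellow 6, Green 0, Blue 4, Pink 8, Teal 5. Green eliminated.
Round 2: Red 5, Yellow 6, Blue 4, Pink 8, Teal 5. Blue eliminated.
Round 3: Red 9, Yellow 6, Pink 8, Teal 5. Teal eliminated.
Round 4: Red 9, Yellow 11, Pink 8. Pink eliminated.
Round 5: Red 17, Yellow 11. Red has a majority (≥15).

Red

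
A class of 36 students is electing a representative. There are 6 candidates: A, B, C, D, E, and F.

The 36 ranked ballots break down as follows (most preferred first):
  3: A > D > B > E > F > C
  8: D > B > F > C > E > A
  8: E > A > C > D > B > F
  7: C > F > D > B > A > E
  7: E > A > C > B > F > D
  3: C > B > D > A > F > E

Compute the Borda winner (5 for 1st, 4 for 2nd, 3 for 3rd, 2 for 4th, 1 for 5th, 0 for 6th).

A: 3×5 + 8×0 + 8×4 + 7×1 + 7×4 + 3×2 = 88
B: 3×3 + 8×4 + 8×1 + 7×2 + 7×2 + 3×4 = 89
C: 3×0 + 8×2 + 8×3 + 7×5 + 7×3 + 3×5 = 111
D: 3×4 + 8×5 + 8×2 + 7×3 + 7×0 + 3×3 = 98
E: 3×2 + 8×1 + 8×5 + 7×0 + 7×5 + 3×0 = 89
F: 3×1 + 8×3 + 8×0 + 7×4 + 7×1 + 3×1 = 65

C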